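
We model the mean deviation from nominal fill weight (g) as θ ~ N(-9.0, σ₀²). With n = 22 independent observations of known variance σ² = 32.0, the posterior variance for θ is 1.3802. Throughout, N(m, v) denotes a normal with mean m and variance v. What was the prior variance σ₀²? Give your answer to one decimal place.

σ₀² = 27.0

For the Normal–Normal model with known σ², precisions add: τ_n = τ₀ + n/σ².
So 1/σ₀² = 1/1.3802 − 22/32.0 = 0.724533 − 0.687500 = 0.037033.
Hence σ₀² = 1/0.037033 ≈ 27.0.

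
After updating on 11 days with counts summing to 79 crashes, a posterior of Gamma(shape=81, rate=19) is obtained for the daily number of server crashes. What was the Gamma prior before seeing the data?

Gamma(shape=2, rate=8)

A Gamma(α, β) prior (rate parametrization) on a Poisson rate with n observations summing to S gives posterior Gamma(α+S, β+n).
So α = 81 − 79 = 2 and β = 19 − 11 = 8.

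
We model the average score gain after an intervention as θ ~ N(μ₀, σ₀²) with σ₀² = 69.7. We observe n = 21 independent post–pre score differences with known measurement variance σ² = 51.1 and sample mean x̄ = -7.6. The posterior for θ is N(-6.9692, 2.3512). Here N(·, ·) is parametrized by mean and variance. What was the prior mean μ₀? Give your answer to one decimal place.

With known observation variance, the Normal–Normal posterior has precision τ_n = τ₀ + n/σ² and mean μ_n = (τ₀μ₀ + (n/σ²)x̄)/τ_n.
Here τ₀ = 1/69.7 = 0.014347 and τ_data = 21/51.1 = 0.410959, so τ_n = 0.425306.
Rearranging for μ₀: μ₀ = (μ_n·τ_n − τ_data·x̄)/τ₀ = (-6.9692·0.425306 − 0.410959·-7.6) / 0.014347 = 0.159246/0.014347 ≈ 11.1.

μ₀ = 11.1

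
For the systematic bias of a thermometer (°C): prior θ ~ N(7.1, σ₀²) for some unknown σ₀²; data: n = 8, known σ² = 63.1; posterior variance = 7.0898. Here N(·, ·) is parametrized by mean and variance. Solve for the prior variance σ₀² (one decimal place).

σ₀² = 70.1

For the Normal–Normal model with known σ², precisions add: τ_n = τ₀ + n/σ².
So 1/σ₀² = 1/7.0898 − 8/63.1 = 0.141048 − 0.126783 = 0.014265.
Hence σ₀² = 1/0.014265 ≈ 70.1.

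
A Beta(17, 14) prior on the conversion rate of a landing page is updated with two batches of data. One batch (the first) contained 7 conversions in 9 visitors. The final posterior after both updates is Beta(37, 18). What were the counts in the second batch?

Sequential conjugate updates are equivalent to a single update on the pooled data, so total successes = posterior α − prior α and total failures = posterior β − prior β.
Total across both batches: 37−17=20 conversions, 18−14=4 bounces.
Subtract the first batch: 20−7=13 conversions and 4−2=2 bounces.

13 conversions and 2 bounces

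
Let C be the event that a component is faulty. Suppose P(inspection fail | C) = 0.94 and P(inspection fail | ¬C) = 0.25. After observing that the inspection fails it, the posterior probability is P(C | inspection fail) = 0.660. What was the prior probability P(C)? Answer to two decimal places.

In odds form, posterior odds = prior odds × likelihood ratio, so prior odds = posterior odds ÷ LR.
Posterior odds = 0.660/(1−0.660) = 1.9412. LR = 0.94/0.25 = 3.7600.
Prior odds = 1.9412/3.7600 = 0.5163, so P(C) = 0.5163/(1+0.5163) ≈ 0.34.

P(C) = 0.34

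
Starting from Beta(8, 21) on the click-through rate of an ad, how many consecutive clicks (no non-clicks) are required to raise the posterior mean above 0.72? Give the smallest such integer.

After k clicks and 0 non-clicks the posterior is Beta(8+k, 21), with mean (8+k)/(8+21+k).
Set (8+k)/(29+k) > 0.72 and solve: k > (0.72·29 − 8)/(1 − 0.72) = 46.000.
The smallest integer exceeding 46.000 is 47, and checking k=47: (55)/(76) = 0.7237 > 0.72.

k = 47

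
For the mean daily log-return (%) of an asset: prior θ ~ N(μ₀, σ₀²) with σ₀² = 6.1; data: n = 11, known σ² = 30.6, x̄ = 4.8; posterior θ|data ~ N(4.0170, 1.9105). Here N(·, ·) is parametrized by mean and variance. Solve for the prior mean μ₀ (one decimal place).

The posterior mean is a precision-weighted average: μ_n = (τ₀μ₀ + τ_data·x̄)/(τ₀+τ_data), with τ₀=1/σ₀² and τ_data=n/σ².
Here τ₀ = 1/6.1 = 0.163934 and τ_data = 11/30.6 = 0.359477, so τ_n = 0.523411.
Rearranging for μ₀: μ₀ = (μ_n·τ_n − τ_data·x̄)/τ₀ = (4.0170·0.523411 − 0.359477·4.8) / 0.163934 = 0.377052/0.163934 ≈ 2.3.

μ₀ = 2.3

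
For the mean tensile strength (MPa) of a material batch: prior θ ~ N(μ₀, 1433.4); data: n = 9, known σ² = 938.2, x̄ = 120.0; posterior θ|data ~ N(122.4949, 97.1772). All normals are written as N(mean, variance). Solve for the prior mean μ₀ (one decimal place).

With known observation variance, the Normal–Normal posterior has precision τ_n = τ₀ + n/σ² and mean μ_n = (τ₀μ₀ + (n/σ²)x̄)/τ_n.
Here τ₀ = 1/1433.4 = 0.000698 and τ_data = 9/938.2 = 0.009593, so τ_n = 0.010291.
Rearranging for μ₀: μ₀ = (μ_n·τ_n − τ_data·x̄)/τ₀ = (122.4949·0.010291 − 0.009593·120.0) / 0.000698 = 0.109435/0.000698 ≈ 156.8.

μ₀ = 156.8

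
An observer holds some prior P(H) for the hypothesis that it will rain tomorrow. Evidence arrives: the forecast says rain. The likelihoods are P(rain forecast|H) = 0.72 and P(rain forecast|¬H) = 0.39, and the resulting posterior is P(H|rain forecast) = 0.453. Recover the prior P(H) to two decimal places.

In odds form, posterior odds = prior odds × likelihood ratio, so prior odds = posterior odds ÷ LR.
Posterior odds = 0.453/(1−0.453) = 0.8282. LR = 0.72/0.39 = 1.8462.
Prior odds = 0.8282/1.8462 = 0.4486, so P(H) = 0.4486/(1+0.4486) ≈ 0.31.

P(H) = 0.31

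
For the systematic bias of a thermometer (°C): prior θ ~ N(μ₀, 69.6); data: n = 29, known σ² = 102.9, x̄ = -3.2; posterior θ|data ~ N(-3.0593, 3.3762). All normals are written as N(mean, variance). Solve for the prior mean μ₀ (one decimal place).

μ₀ = -0.3

The posterior mean is a precision-weighted average: μ_n = (τ₀μ₀ + τ_data·x̄)/(τ₀+τ_data), with τ₀=1/σ₀² and τ_data=n/σ².
Here τ₀ = 1/69.6 = 0.014368 and τ_data = 29/102.9 = 0.281827, so τ_n = 0.296195.
Rearranging for μ₀: μ₀ = (μ_n·τ_n − τ_data·x̄)/τ₀ = (-3.0593·0.296195 − 0.281827·-3.2) / 0.014368 = -0.004303/0.014368 ≈ -0.3.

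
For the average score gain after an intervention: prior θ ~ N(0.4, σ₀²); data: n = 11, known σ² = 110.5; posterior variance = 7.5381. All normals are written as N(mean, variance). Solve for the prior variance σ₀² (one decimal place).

σ₀² = 30.2

For the Normal–Normal model with known σ², precisions add: τ_n = τ₀ + n/σ².
So 1/σ₀² = 1/7.5381 − 11/110.5 = 0.132659 − 0.099548 = 0.033111.
Hence σ₀² = 1/0.033111 ≈ 30.2.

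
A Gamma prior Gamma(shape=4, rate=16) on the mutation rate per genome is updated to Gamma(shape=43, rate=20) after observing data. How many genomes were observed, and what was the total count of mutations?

A Gamma(α, β) prior (rate parametrization) on a Poisson rate with n observations summing to S gives posterior Gamma(α+S, β+n).
Matching: Σxᵢ = 43 − 4 = 39 and n = 20 − 16 = 4.

n = 4 genomes with total 39 mutations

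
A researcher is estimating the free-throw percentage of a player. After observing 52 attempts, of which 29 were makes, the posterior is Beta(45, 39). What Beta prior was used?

Beta(16, 16)

A Beta(a, b) prior with s successes and f failures in binomial data gives a Beta(a+s, b+f) posterior.
Subtract the data counts: 45−29=16, 39−23=16.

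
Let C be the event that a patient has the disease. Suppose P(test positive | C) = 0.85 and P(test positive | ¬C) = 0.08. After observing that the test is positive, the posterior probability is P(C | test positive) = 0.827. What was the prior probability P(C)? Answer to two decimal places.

Bayes' rule in odds form gives O(C|E) = O(C)·[P(E|C)/P(E|¬C)], hence O(C) = O(C|E)/LR.
Posterior odds = 0.827/(1−0.827) = 4.7803. LR = 0.85/0.08 = 10.6250.
Prior odds = 4.7803/10.6250 = 0.4499, so P(C) = 0.4499/(1+0.4499) ≈ 0.31.

P(C) = 0.31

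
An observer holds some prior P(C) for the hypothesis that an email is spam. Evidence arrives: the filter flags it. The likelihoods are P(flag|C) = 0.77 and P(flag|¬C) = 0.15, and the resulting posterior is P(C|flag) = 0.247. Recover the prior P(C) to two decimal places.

P(C) = 0.06

In odds form, posterior odds = prior odds × likelihood ratio, so prior odds = posterior odds ÷ LR.
Posterior odds = 0.247/(1−0.247) = 0.3280. LR = 0.77/0.15 = 5.1333.
Prior odds = 0.3280/5.1333 = 0.0639, so P(C) = 0.0639/(1+0.0639) ≈ 0.06.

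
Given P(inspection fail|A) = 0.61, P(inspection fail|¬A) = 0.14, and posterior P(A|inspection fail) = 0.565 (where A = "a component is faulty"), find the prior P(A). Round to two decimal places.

In odds form, posterior odds = prior odds × likelihood ratio, so prior odds = posterior odds ÷ LR.
Posterior odds = 0.565/(1−0.565) = 1.2989. LR = 0.61/0.14 = 4.3571.
Prior odds = 1.2989/4.3571 = 0.2981, so P(A) = 0.2981/(1+0.2981) ≈ 0.23.

P(A) = 0.23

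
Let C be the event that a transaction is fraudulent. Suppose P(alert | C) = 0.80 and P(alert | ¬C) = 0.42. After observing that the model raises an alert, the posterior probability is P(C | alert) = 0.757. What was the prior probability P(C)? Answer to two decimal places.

P(C) = 0.62

Bayes' rule in odds form gives O(C|E) = O(C)·[P(E|C)/P(E|¬C)], hence O(C) = O(C|E)/LR.
Posterior odds = 0.757/(1−0.757) = 3.1152. LR = 0.80/0.42 = 1.9048.
Prior odds = 3.1152/1.9048 = 1.6354, so P(C) = 1.6354/(1+1.6354) ≈ 0.62.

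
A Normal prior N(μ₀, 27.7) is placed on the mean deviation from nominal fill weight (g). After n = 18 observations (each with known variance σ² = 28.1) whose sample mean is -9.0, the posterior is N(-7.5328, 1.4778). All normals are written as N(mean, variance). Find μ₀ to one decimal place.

The posterior mean is a precision-weighted average: μ_n = (τ₀μ₀ + τ_data·x̄)/(τ₀+τ_data), with τ₀=1/σ₀² and τ_data=n/σ².
Here τ₀ = 1/27.7 = 0.036101 and τ_data = 18/28.1 = 0.640569, so τ_n = 0.676670.
Rearranging for μ₀: μ₀ = (μ_n·τ_n − τ_data·x̄)/τ₀ = (-7.5328·0.676670 − 0.640569·-9.0) / 0.036101 = 0.667901/0.036101 ≈ 18.5.

μ₀ = 18.5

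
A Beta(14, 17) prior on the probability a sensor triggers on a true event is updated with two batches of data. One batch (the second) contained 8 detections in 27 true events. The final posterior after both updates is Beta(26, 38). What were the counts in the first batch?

4 detections and 2 misses

Sequential conjugate updates are equivalent to a single update on the pooled data, so total successes = posterior α − prior α and total failures = posterior β − prior β.
Total across both batches: 26−14=12 detections, 38−17=21 misses.
Subtract the second batch: 12−8=4 detections and 21−19=2 misses.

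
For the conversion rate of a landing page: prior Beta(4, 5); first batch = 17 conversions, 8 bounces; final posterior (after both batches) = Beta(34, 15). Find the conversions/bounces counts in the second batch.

13 conversions and 2 bounces

Because Beta–binomial updating is additive in the counts, the combined data contributed (α_post−α_prior, β_post−β_prior) successes and failures.
Total across both batches: 34−4=30 conversions, 15−5=10 bounces.
Subtract the first batch: 30−17=13 conversions and 10−8=2 bounces.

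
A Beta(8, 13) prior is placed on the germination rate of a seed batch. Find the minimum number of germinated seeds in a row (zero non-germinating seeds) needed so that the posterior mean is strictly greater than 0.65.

After k germinated seeds and 0 non-germinating seeds the posterior is Beta(8+k, 13), with mean (8+k)/(8+13+k).
Set (8+k)/(21+k) > 0.65 and solve: k > (0.65·21 − 8)/(1 − 0.65) = 16.143.
The smallest integer exceeding 16.143 is 17, and checking k=17: (25)/(38) = 0.6579 > 0.65.

k = 17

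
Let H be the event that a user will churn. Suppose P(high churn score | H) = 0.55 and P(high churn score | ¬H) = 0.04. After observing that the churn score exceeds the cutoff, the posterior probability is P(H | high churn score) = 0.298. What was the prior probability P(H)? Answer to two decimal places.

P(H) = 0.03

In odds form, posterior odds = prior odds × likelihood ratio, so prior odds = posterior odds ÷ LR.
Posterior odds = 0.298/(1−0.298) = 0.4245. LR = 0.55/0.04 = 13.7500.
Prior odds = 0.4245/13.7500 = 0.0309, so P(H) = 0.0309/(1+0.0309) ≈ 0.03.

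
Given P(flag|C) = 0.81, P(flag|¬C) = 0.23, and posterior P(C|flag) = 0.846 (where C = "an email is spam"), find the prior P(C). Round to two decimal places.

P(C) = 0.61

Bayes' rule in odds form gives O(C|E) = O(C)·[P(E|C)/P(E|¬C)], hence O(C) = O(C|E)/LR.
Posterior odds = 0.846/(1−0.846) = 5.4935. LR = 0.81/0.23 = 3.5217.
Prior odds = 5.4935/3.5217 = 1.5599, so P(C) = 1.5599/(1+1.5599) ≈ 0.61.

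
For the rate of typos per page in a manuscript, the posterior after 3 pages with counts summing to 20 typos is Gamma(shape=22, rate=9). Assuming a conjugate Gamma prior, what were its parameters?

Gamma(shape=2, rate=6)

A Gamma(α, β) prior (rate parametrization) on a Poisson rate with n observations summing to S gives posterior Gamma(α+S, β+n).
So α = 22 − 20 = 2 and β = 9 − 3 = 6.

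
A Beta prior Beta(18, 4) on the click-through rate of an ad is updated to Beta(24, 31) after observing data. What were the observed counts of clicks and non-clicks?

6 clicks and 27 non-clicks

Beta is conjugate to the binomial likelihood: posterior = Beta(a+s, b+f).
Match parameters: s=24−18=6, f=31−4=27.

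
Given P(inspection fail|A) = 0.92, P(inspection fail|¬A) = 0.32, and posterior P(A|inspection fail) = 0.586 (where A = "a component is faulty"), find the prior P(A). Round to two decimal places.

P(A) = 0.33

In odds form, posterior odds = prior odds × likelihood ratio, so prior odds = posterior odds ÷ LR.
Posterior odds = 0.586/(1−0.586) = 1.4155. LR = 0.92/0.32 = 2.8750.
Prior odds = 1.4155/2.8750 = 0.4923, so P(A) = 0.4923/(1+0.4923) ≈ 0.33.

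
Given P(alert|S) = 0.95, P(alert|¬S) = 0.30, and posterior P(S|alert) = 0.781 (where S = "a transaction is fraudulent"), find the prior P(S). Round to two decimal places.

Bayes' rule in odds form gives O(S|E) = O(S)·[P(E|S)/P(E|¬S)], hence O(S) = O(S|E)/LR.
Posterior odds = 0.781/(1−0.781) = 3.5662. LR = 0.95/0.30 = 3.1667.
Prior odds = 3.5662/3.1667 = 1.1262, so P(S) = 1.1262/(1+1.1262) ≈ 0.53.

P(S) = 0.53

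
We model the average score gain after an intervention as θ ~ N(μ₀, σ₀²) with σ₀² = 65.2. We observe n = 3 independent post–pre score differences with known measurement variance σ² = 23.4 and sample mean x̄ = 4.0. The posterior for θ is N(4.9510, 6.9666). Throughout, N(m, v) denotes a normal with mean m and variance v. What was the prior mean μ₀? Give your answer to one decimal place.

The posterior mean is a precision-weighted average: μ_n = (τ₀μ₀ + τ_data·x̄)/(τ₀+τ_data), with τ₀=1/σ₀² and τ_data=n/σ².
Here τ₀ = 1/65.2 = 0.015337 and τ_data = 3/23.4 = 0.128205, so τ_n = 0.143542.
Rearranging for μ₀: μ₀ = (μ_n·τ_n − τ_data·x̄)/τ₀ = (4.9510·0.143542 − 0.128205·4.0) / 0.015337 = 0.197856/0.015337 ≈ 12.9.

μ₀ = 12.9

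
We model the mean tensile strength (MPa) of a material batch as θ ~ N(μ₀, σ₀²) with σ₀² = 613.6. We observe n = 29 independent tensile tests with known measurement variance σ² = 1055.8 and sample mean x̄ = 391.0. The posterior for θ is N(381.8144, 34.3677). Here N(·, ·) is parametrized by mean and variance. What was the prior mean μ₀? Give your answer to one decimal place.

The posterior mean is a precision-weighted average: μ_n = (τ₀μ₀ + τ_data·x̄)/(τ₀+τ_data), with τ₀=1/σ₀² and τ_data=n/σ².
Here τ₀ = 1/613.6 = 0.001630 and τ_data = 29/1055.8 = 0.027467, so τ_n = 0.029097.
Rearranging for μ₀: μ₀ = (μ_n·τ_n − τ_data·x̄)/τ₀ = (381.8144·0.029097 − 0.027467·391.0) / 0.001630 = 0.370057/0.001630 ≈ 227.0.

μ₀ = 227.0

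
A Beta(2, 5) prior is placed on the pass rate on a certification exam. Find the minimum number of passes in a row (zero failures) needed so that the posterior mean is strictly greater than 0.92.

After k passes and 0 failures the posterior is Beta(2+k, 5), with mean (2+k)/(2+5+k).
Set (2+k)/(7+k) > 0.92 and solve: k > (0.92·7 − 2)/(1 − 0.92) = 55.500.
The smallest integer exceeding 55.500 is 56, and checking k=56: (58)/(63) = 0.9206 > 0.92.

k = 56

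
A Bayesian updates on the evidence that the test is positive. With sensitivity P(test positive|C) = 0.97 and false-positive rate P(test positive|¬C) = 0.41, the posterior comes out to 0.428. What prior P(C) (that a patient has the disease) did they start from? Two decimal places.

P(C) = 0.24

Bayes' rule in odds form gives O(C|E) = O(C)·[P(E|C)/P(E|¬C)], hence O(C) = O(C|E)/LR.
Posterior odds = 0.428/(1−0.428) = 0.7483. LR = 0.97/0.41 = 2.3659.
Prior odds = 0.7483/2.3659 = 0.3163, so P(C) = 0.3163/(1+0.3163) ≈ 0.24.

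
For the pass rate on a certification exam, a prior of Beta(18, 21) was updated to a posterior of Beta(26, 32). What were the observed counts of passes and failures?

A Beta(α, β) prior with s successes and f failures in binomial data gives a Beta(α+s, β+f) posterior.
Match parameters: s=26−18=8, f=32−21=11.

8 passes and 11 failures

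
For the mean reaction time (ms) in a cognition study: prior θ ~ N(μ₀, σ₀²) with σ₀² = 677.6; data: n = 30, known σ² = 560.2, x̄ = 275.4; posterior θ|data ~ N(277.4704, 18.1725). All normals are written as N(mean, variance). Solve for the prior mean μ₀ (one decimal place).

μ₀ = 352.6

With known observation variance, the Normal–Normal posterior has precision τ_n = τ₀ + n/σ² and mean μ_n = (τ₀μ₀ + (n/σ²)x̄)/τ_n.
Here τ₀ = 1/677.6 = 0.001476 and τ_data = 30/560.2 = 0.053552, so τ_n = 0.055028.
Rearranging for μ₀: μ₀ = (μ_n·τ_n − τ_data·x̄)/τ₀ = (277.4704·0.055028 − 0.053552·275.4) / 0.001476 = 0.520420/0.001476 ≈ 352.6.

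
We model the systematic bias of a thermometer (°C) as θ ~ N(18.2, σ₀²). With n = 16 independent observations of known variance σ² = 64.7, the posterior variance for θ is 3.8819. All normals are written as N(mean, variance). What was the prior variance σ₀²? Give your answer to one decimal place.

For the Normal–Normal model with known σ², precisions add: τ_n = τ₀ + n/σ².
So 1/σ₀² = 1/3.8819 − 16/64.7 = 0.257606 − 0.247295 = 0.010311.
Hence σ₀² = 1/0.010311 ≈ 97.0.

σ₀² = 97.0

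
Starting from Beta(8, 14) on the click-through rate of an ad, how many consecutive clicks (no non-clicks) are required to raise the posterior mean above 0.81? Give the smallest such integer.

k = 52

After k clicks and 0 non-clicks the posterior is Beta(8+k, 14), with mean (8+k)/(8+14+k).
Set (8+k)/(22+k) > 0.81 and solve: k > (0.81·22 − 8)/(1 − 0.81) = 51.684.
The smallest integer exceeding 51.684 is 52, and checking k=52: (60)/(74) = 0.8108 > 0.81.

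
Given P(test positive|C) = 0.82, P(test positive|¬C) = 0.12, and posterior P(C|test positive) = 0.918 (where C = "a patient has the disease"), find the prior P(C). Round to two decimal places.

In odds form, posterior odds = prior odds × likelihood ratio, so prior odds = posterior odds ÷ LR.
Posterior odds = 0.918/(1−0.918) = 11.1951. LR = 0.82/0.12 = 6.8333.
Prior odds = 11.1951/6.8333 = 1.6383, so P(C) = 1.6383/(1+1.6383) ≈ 0.62.

P(C) = 0.62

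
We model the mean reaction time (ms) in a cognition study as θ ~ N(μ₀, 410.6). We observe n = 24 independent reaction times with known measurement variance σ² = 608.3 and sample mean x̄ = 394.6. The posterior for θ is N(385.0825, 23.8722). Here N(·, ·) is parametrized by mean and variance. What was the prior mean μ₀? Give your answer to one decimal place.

μ₀ = 230.9

The posterior mean is a precision-weighted average: μ_n = (τ₀μ₀ + τ_data·x̄)/(τ₀+τ_data), with τ₀=1/σ₀² and τ_data=n/σ².
Here τ₀ = 1/410.6 = 0.002435 and τ_data = 24/608.3 = 0.039454, so τ_n = 0.041889.
Rearranging for μ₀: μ₀ = (μ_n·τ_n − τ_data·x̄)/τ₀ = (385.0825·0.041889 − 0.039454·394.6) / 0.002435 = 0.562172/0.002435 ≈ 230.9.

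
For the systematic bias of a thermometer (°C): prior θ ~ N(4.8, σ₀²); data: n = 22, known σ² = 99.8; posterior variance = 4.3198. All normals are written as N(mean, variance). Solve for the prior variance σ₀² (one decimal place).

σ₀² = 90.5

For the Normal–Normal model with known σ², precisions add: τ_n = τ₀ + n/σ².
So 1/σ₀² = 1/4.3198 − 22/99.8 = 0.231492 − 0.220441 = 0.011051.
Hence σ₀² = 1/0.011051 ≈ 90.5.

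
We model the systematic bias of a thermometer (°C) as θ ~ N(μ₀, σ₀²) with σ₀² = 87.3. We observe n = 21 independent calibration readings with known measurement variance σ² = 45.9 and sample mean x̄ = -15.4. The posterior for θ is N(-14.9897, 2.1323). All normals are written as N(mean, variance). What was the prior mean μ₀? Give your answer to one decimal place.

μ₀ = 1.4

The posterior mean is a precision-weighted average: μ_n = (τ₀μ₀ + τ_data·x̄)/(τ₀+τ_data), with τ₀=1/σ₀² and τ_data=n/σ².
Here τ₀ = 1/87.3 = 0.011455 and τ_data = 21/45.9 = 0.457516, so τ_n = 0.468971.
Rearranging for μ₀: μ₀ = (μ_n·τ_n − τ_data·x̄)/τ₀ = (-14.9897·0.468971 − 0.457516·-15.4) / 0.011455 = 0.016012/0.011455 ≈ 1.4.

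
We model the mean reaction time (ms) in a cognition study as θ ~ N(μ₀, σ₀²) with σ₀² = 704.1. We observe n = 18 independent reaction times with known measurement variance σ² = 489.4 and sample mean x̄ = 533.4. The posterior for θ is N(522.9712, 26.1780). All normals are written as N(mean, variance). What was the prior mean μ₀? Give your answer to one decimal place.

μ₀ = 252.9

With known observation variance, the Normal–Normal posterior has precision τ_n = τ₀ + n/σ² and mean μ_n = (τ₀μ₀ + (n/σ²)x̄)/τ_n.
Here τ₀ = 1/704.1 = 0.001420 and τ_data = 18/489.4 = 0.036780, so τ_n = 0.038200.
Rearranging for μ₀: μ₀ = (μ_n·τ_n − τ_data·x̄)/τ₀ = (522.9712·0.038200 − 0.036780·533.4) / 0.001420 = 0.359048/0.001420 ≈ 252.9.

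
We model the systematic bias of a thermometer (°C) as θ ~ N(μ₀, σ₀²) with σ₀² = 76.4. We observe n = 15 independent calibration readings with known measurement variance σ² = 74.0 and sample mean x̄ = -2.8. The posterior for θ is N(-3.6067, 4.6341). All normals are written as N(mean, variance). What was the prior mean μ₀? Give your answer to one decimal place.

The posterior mean is a precision-weighted average: μ_n = (τ₀μ₀ + τ_data·x̄)/(τ₀+τ_data), with τ₀=1/σ₀² and τ_data=n/σ².
Here τ₀ = 1/76.4 = 0.013089 and τ_data = 15/74.0 = 0.202703, so τ_n = 0.215792.
Rearranging for μ₀: μ₀ = (μ_n·τ_n − τ_data·x̄)/τ₀ = (-3.6067·0.215792 − 0.202703·-2.8) / 0.013089 = -0.210729/0.013089 ≈ -16.1.

μ₀ = -16.1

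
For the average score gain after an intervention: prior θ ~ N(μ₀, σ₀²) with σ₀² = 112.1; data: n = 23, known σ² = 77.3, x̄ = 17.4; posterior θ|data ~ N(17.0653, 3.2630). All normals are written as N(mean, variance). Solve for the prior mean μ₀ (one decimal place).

With known observation variance, the Normal–Normal posterior has precision τ_n = τ₀ + n/σ² and mean μ_n = (τ₀μ₀ + (n/σ²)x̄)/τ_n.
Here τ₀ = 1/112.1 = 0.008921 and τ_data = 23/77.3 = 0.297542, so τ_n = 0.306463.
Rearranging for μ₀: μ₀ = (μ_n·τ_n − τ_data·x̄)/τ₀ = (17.0653·0.306463 − 0.297542·17.4) / 0.008921 = 0.052652/0.008921 ≈ 5.9.

μ₀ = 5.9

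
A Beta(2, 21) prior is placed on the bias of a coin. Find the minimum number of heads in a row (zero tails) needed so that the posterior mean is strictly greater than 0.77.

k = 69

After k heads and 0 tails the posterior is Beta(2+k, 21), with mean (2+k)/(2+21+k).
Set (2+k)/(23+k) > 0.77 and solve: k > (0.77·23 − 2)/(1 − 0.77) = 68.304.
The smallest integer exceeding 68.304 is 69.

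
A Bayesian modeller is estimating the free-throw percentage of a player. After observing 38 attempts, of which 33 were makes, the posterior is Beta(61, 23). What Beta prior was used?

Beta is conjugate to the binomial likelihood: posterior = Beta(α+s, β+f).
Subtract the data counts: 61−33=28, 23−5=18.

Beta(28, 18)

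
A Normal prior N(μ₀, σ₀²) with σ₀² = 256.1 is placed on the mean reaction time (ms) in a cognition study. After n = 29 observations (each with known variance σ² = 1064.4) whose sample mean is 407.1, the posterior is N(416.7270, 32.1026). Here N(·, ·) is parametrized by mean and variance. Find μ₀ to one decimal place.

μ₀ = 483.9

The posterior mean is a precision-weighted average: μ_n = (τ₀μ₀ + τ_data·x̄)/(τ₀+τ_data), with τ₀=1/σ₀² and τ_data=n/σ².
Here τ₀ = 1/256.1 = 0.003905 and τ_data = 29/1064.4 = 0.027245, so τ_n = 0.031150.
Rearranging for μ₀: μ₀ = (μ_n·τ_n − τ_data·x̄)/τ₀ = (416.7270·0.031150 − 0.027245·407.1) / 0.003905 = 1.889607/0.003905 ≈ 483.9.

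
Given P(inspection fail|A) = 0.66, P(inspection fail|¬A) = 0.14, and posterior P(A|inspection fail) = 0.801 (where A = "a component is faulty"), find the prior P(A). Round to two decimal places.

P(A) = 0.46

In odds form, posterior odds = prior odds × likelihood ratio, so prior odds = posterior odds ÷ LR.
Posterior odds = 0.801/(1−0.801) = 4.0251. LR = 0.66/0.14 = 4.7143.
Prior odds = 4.0251/4.7143 = 0.8538, so P(A) = 0.8538/(1+0.8538) ≈ 0.46.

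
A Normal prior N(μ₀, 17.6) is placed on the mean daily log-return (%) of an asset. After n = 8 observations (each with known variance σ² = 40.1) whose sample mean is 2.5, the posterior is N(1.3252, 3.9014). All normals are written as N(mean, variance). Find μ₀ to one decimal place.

With known observation variance, the Normal–Normal posterior has precision τ_n = τ₀ + n/σ² and mean μ_n = (τ₀μ₀ + (n/σ²)x̄)/τ_n.
Here τ₀ = 1/17.6 = 0.056818 and τ_data = 8/40.1 = 0.199501, so τ_n = 0.256319.
Rearranging for μ₀: μ₀ = (μ_n·τ_n − τ_data·x̄)/τ₀ = (1.3252·0.256319 − 0.199501·2.5) / 0.056818 = -0.159079/0.056818 ≈ -2.8.

μ₀ = -2.8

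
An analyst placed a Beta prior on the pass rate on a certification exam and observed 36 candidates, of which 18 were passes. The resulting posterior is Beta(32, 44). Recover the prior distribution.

A Beta(α, β) prior with s successes and f failures in binomial data gives a Beta(α+s, β+f) posterior.
So α = 32 − 18 = 14 and β = 44 − 18 = 26.

Beta(14, 26)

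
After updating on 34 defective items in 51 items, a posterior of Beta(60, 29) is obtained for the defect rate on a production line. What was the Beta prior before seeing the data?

Beta(26, 12)

Under Beta–binomial conjugacy the posterior parameters are (α+s, β+f).
Subtract the data counts: 60−34=26, 29−17=12.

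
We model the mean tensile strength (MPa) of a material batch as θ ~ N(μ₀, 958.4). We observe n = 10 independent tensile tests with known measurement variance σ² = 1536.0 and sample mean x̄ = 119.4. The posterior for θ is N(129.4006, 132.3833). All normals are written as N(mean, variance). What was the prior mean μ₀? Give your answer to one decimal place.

With known observation variance, the Normal–Normal posterior has precision τ_n = τ₀ + n/σ² and mean μ_n = (τ₀μ₀ + (n/σ²)x̄)/τ_n.
Here τ₀ = 1/958.4 = 0.001043 and τ_data = 10/1536.0 = 0.006510, so τ_n = 0.007553.
Rearranging for μ₀: μ₀ = (μ_n·τ_n − τ_data·x̄)/τ₀ = (129.4006·0.007553 − 0.006510·119.4) / 0.001043 = 0.200069/0.001043 ≈ 191.8.

μ₀ = 191.8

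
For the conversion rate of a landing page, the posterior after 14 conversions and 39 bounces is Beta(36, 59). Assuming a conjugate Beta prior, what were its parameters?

Beta(22, 20)

Under Beta–binomial conjugacy the posterior parameters are (α+s, β+f).
Subtract the data counts: 36−14=22, 59−39=20.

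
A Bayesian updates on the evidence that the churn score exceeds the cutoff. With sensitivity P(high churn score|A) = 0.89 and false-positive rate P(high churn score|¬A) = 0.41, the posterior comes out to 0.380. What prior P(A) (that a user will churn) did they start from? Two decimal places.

In odds form, posterior odds = prior odds × likelihood ratio, so prior odds = posterior odds ÷ LR.
Posterior odds = 0.380/(1−0.380) = 0.6129. LR = 0.89/0.41 = 2.1707.
Prior odds = 0.6129/2.1707 = 0.2824, so P(A) = 0.2824/(1+0.2824) ≈ 0.22.

P(A) = 0.22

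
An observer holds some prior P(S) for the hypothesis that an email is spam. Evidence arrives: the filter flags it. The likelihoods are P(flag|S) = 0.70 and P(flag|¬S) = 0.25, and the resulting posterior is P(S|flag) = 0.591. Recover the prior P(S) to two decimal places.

P(S) = 0.34

Bayes' rule in odds form gives O(S|E) = O(S)·[P(E|S)/P(E|¬S)], hence O(S) = O(S|E)/LR.
Posterior odds = 0.591/(1−0.591) = 1.4450. LR = 0.70/0.25 = 2.8000.
Prior odds = 1.4450/2.8000 = 0.5161, so P(S) = 0.5161/(1+0.5161) ≈ 0.34.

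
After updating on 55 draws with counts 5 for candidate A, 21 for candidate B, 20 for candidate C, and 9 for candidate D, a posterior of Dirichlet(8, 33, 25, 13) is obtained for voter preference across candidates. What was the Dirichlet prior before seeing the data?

For a Dirichlet(α) prior with multinomial counts c, the posterior is Dirichlet(α + c) componentwise.
Subtract each count from the matching posterior parameter: 8−5=3, 33−21=12, 25−20=5, 13−9=4.

Dirichlet(3, 12, 5, 4)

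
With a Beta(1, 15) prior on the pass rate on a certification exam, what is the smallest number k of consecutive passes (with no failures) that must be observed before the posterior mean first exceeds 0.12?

k = 2

After k passes and 0 failures the posterior is Beta(1+k, 15), with mean (1+k)/(1+15+k).
Set (1+k)/(16+k) > 0.12 and solve: k > (0.12·16 − 1)/(1 − 0.12) = 1.045.
The smallest integer exceeding 1.045 is 2.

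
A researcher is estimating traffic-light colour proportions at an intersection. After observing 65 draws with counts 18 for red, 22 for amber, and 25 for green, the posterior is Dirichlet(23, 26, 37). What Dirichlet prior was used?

For a Dirichlet(α) prior with multinomial counts c, the posterior is Dirichlet(α + c) componentwise.
Subtract each count from the matching posterior parameter: 23−18=5, 26−22=4, 37−25=12.

Dirichlet(5, 4, 12)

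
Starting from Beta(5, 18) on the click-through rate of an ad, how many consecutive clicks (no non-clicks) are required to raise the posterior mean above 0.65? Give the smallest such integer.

After k clicks and 0 non-clicks the posterior is Beta(5+k, 18), with mean (5+k)/(5+18+k).
Set (5+k)/(23+k) > 0.65 and solve: k > (0.65·23 − 5)/(1 − 0.65) = 28.429.
The smallest integer exceeding 28.429 is 29.

k = 29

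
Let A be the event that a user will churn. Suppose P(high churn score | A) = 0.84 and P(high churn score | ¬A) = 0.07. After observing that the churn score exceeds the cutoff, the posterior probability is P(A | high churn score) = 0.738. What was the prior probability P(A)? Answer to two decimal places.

In odds form, posterior odds = prior odds × likelihood ratio, so prior odds = posterior odds ÷ LR.
Posterior odds = 0.738/(1−0.738) = 2.8168. LR = 0.84/0.07 = 12.0000.
Prior odds = 2.8168/12.0000 = 0.2347, so P(A) = 0.2347/(1+0.2347) ≈ 0.19.

P(A) = 0.19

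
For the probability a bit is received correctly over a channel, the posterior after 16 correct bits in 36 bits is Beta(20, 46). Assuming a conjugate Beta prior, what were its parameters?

Beta(4, 26)

Beta is conjugate to the binomial likelihood: posterior = Beta(a+s, b+f).
Subtract the data counts: 20−16=4, 46−20=26.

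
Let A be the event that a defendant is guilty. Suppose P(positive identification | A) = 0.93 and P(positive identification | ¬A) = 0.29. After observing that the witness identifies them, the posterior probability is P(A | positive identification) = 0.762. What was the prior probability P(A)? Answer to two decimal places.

P(A) = 0.50

Bayes' rule in odds form gives O(A|E) = O(A)·[P(E|A)/P(E|¬A)], hence O(A) = O(A|E)/LR.
Posterior odds = 0.762/(1−0.762) = 3.2017. LR = 0.93/0.29 = 3.2069.
Prior odds = 3.2017/3.2069 = 0.9984, so P(A) = 0.9984/(1+0.9984) ≈ 0.50.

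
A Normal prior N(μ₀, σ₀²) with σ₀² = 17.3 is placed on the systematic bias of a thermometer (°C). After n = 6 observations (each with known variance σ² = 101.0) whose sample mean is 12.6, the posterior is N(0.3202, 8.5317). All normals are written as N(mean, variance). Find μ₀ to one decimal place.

The posterior mean is a precision-weighted average: μ_n = (τ₀μ₀ + τ_data·x̄)/(τ₀+τ_data), with τ₀=1/σ₀² and τ_data=n/σ².
Here τ₀ = 1/17.3 = 0.057803 and τ_data = 6/101.0 = 0.059406, so τ_n = 0.117209.
Rearranging for μ₀: μ₀ = (μ_n·τ_n − τ_data·x̄)/τ₀ = (0.3202·0.117209 − 0.059406·12.6) / 0.057803 = -0.710985/0.057803 ≈ -12.3.

μ₀ = -12.3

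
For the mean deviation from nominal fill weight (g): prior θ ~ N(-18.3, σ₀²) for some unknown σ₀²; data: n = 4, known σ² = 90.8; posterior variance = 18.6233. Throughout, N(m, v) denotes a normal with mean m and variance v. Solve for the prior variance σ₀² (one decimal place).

σ₀² = 103.7

For the Normal–Normal model with known σ², precisions add: τ_n = τ₀ + n/σ².
So 1/σ₀² = 1/18.6233 − 4/90.8 = 0.053696 − 0.044053 = 0.009643.
Hence σ₀² = 1/0.009643 ≈ 103.7.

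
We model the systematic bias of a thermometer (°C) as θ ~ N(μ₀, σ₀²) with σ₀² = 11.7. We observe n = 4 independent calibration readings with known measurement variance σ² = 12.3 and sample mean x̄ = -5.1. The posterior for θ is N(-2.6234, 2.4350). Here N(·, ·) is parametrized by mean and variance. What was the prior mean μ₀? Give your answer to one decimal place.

μ₀ = 6.8

The posterior mean is a precision-weighted average: μ_n = (τ₀μ₀ + τ_data·x̄)/(τ₀+τ_data), with τ₀=1/σ₀² and τ_data=n/σ².
Here τ₀ = 1/11.7 = 0.085470 and τ_data = 4/12.3 = 0.325203, so τ_n = 0.410673.
Rearranging for μ₀: μ₀ = (μ_n·τ_n − τ_data·x̄)/τ₀ = (-2.6234·0.410673 − 0.325203·-5.1) / 0.085470 = 0.581176/0.085470 ≈ 6.8.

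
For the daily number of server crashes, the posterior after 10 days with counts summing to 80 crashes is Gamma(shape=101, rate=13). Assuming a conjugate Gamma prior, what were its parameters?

Gamma(shape=21, rate=3)

Gamma–Poisson conjugacy: posterior shape = α + Σxᵢ, posterior rate = β + n.
So α = 101 − 80 = 21 and β = 13 − 10 = 3.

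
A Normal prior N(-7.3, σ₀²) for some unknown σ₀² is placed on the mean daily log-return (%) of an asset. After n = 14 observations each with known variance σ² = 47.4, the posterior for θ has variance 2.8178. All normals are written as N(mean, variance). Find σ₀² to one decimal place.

σ₀² = 16.8

For the Normal–Normal model with known σ², precisions add: τ_n = τ₀ + n/σ².
So 1/σ₀² = 1/2.8178 − 14/47.4 = 0.354887 − 0.295359 = 0.059528.
Hence σ₀² = 1/0.059528 ≈ 16.8.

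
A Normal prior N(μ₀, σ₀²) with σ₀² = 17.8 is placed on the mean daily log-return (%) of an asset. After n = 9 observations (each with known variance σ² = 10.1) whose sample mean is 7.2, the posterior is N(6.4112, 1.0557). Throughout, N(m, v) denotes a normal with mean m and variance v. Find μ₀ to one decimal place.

μ₀ = -6.1

The posterior mean is a precision-weighted average: μ_n = (τ₀μ₀ + τ_data·x̄)/(τ₀+τ_data), with τ₀=1/σ₀² and τ_data=n/σ².
Here τ₀ = 1/17.8 = 0.056180 and τ_data = 9/10.1 = 0.891089, so τ_n = 0.947269.
Rearranging for μ₀: μ₀ = (μ_n·τ_n − τ_data·x̄)/τ₀ = (6.4112·0.947269 − 0.891089·7.2) / 0.056180 = -0.342710/0.056180 ≈ -6.1.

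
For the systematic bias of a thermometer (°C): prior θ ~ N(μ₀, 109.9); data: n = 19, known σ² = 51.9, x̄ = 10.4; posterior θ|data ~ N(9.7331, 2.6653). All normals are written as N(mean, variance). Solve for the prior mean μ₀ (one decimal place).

The posterior mean is a precision-weighted average: μ_n = (τ₀μ₀ + τ_data·x̄)/(τ₀+τ_data), with τ₀=1/σ₀² and τ_data=n/σ².
Here τ₀ = 1/109.9 = 0.009099 and τ_data = 19/51.9 = 0.366089, so τ_n = 0.375188.
Rearranging for μ₀: μ₀ = (μ_n·τ_n − τ_data·x̄)/τ₀ = (9.7331·0.375188 − 0.366089·10.4) / 0.009099 = -0.155583/0.009099 ≈ -17.1.

μ₀ = -17.1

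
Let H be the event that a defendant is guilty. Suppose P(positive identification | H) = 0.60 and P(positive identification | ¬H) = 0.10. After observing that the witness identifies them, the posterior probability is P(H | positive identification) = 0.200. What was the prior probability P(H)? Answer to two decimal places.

In odds form, posterior odds = prior odds × likelihood ratio, so prior odds = posterior odds ÷ LR.
Posterior odds = 0.200/(1−0.200) = 0.2500. LR = 0.60/0.10 = 6.0000.
Prior odds = 0.2500/6.0000 = 0.0417, so P(H) = 0.0417/(1+0.0417) ≈ 0.04.

P(H) = 0.04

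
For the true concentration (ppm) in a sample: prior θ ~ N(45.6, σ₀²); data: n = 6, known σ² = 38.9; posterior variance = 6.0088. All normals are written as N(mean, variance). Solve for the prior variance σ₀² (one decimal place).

For the Normal–Normal model with known σ², precisions add: τ_n = τ₀ + n/σ².
So 1/σ₀² = 1/6.0088 − 6/38.9 = 0.166423 − 0.154242 = 0.012181.
Hence σ₀² = 1/0.012181 ≈ 82.1.

σ₀² = 82.1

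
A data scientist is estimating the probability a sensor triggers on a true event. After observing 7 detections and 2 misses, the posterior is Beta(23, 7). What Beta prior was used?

Beta(16, 5)

Beta is conjugate to the binomial likelihood: posterior = Beta(a+s, b+f).
So a = 23 − 7 = 16 and b = 7 − 2 = 5.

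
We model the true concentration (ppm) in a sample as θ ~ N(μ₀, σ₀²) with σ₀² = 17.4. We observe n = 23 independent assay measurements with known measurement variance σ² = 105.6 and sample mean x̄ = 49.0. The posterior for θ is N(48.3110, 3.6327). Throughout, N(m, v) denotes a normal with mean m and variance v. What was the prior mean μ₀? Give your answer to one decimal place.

With known observation variance, the Normal–Normal posterior has precision τ_n = τ₀ + n/σ² and mean μ_n = (τ₀μ₀ + (n/σ²)x̄)/τ_n.
Here τ₀ = 1/17.4 = 0.057471 and τ_data = 23/105.6 = 0.217803, so τ_n = 0.275274.
Rearranging for μ₀: μ₀ = (μ_n·τ_n − τ_data·x̄)/τ₀ = (48.3110·0.275274 − 0.217803·49.0) / 0.057471 = 2.626415/0.057471 ≈ 45.7.

μ₀ = 45.7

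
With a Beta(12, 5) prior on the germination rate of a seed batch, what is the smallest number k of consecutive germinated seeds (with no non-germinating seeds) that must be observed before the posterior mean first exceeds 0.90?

After k germinated seeds and 0 non-germinating seeds the posterior is Beta(12+k, 5), with mean (12+k)/(12+5+k).
Set (12+k)/(17+k) > 0.90 and solve: k > (0.90·17 − 12)/(1 − 0.90) = 33.000.
The smallest integer exceeding 33.000 is 34.

k = 34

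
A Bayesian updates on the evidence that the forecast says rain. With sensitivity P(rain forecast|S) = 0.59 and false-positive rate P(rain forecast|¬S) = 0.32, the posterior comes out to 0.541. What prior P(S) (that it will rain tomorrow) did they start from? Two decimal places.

In odds form, posterior odds = prior odds × likelihood ratio, so prior odds = posterior odds ÷ LR.
Posterior odds = 0.541/(1−0.541) = 1.1786. LR = 0.59/0.32 = 1.8437.
Prior odds = 1.1786/1.8437 = 0.6393, so P(S) = 0.6393/(1+0.6393) ≈ 0.39.

P(S) = 0.39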